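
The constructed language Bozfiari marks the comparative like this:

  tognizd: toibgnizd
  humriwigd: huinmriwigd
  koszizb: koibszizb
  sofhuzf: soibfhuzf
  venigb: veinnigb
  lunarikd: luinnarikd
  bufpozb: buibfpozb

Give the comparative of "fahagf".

fainhagf

"fahagf" has second-to-last letter 'g'. The stems whose second-to-last letter is 'g' (humriwigd → huinmriwigd, venigb → veinnigb) insert -in- after the first vowel.
So fahagf → fainhagf.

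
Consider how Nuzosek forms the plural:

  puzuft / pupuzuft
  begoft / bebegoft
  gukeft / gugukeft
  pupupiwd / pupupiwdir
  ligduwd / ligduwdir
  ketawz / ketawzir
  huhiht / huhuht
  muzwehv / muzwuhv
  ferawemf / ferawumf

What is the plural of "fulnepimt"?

"fulnepimt" has second-to-last letter 'm'. The one such stem in the data (ferawemf → ferawumf) changes the last vowel to 'u' (as do huhiht, muzwehv), so the same rule applies.
The other patterns: stems whose second-to-last letter is 'f' repeat the first consonant+vowel as a prefix; stems whose second-to-last letter is 'w' add -ir.
So fulnepimt → fulnepumt.

fulnepumt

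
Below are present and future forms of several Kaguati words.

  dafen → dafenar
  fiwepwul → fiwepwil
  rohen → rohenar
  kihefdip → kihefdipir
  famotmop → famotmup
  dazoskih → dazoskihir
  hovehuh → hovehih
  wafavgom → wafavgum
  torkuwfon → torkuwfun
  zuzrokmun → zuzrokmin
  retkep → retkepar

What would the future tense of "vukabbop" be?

kihefdip and famotmop both end in -p yet inflect differently (kihefdipir, famotmup), so the final letter is not what conditions the rule; the last vowel is.
"vukabbop" has last vowel 'o'. The stems whose last vowel is 'o' (torkuwfon → torkuwfun, famotmop → famotmup, wafavgom → wafavgum) change the last vowel to 'u'.
So vukabbop → vukabbup.

vukabbup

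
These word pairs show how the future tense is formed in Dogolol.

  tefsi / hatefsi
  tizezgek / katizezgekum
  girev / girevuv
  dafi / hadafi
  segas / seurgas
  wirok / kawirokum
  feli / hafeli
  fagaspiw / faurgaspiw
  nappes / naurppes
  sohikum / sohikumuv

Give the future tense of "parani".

tizezgek and girev both have last vowel 'e' yet inflect differently (katizezgekum, girevuv), so the last vowel is not what conditions the rule; the final letter is.
"parani" ends in -i. The stems ending in -i (tefsi → hatefsi, feli → hafeli, dafi → hadafi) add the prefix ha-.
So parani → haparani.

haparani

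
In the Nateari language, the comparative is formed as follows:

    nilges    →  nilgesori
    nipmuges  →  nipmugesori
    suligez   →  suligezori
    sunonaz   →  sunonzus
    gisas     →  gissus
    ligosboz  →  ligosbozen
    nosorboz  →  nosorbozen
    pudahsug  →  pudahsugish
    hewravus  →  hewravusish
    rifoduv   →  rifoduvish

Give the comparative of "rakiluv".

suligez and sunonaz both end in -z yet inflect differently (suligezori, sunonzus), so the final letter is not what conditions the rule; the last vowel is.
"rakiluv" has last vowel 'u'. The stems whose last vowel is 'u' (pudahsug → pudahsugish, hewravus → hewravusish, rifoduv → rifoduvish) add -ish.
The other patterns: stems whose last vowel is 'e' add -ori; stems whose last vowel is 'a' delete the last vowel and add -us; stems whose last vowel is 'o' add -en.
So rakiluv → rakiluvish.

rakiluvish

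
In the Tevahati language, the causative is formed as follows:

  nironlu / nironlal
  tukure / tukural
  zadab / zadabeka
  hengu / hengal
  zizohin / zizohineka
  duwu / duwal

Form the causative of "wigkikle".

"wigkikle" ends in a vowel. The stems ending in a vowel (tukure → tukural, hengu → hengal, duwu → duwal) drop the final letter and add -al.
So wigkikle → wigkiklal.

wigkiklal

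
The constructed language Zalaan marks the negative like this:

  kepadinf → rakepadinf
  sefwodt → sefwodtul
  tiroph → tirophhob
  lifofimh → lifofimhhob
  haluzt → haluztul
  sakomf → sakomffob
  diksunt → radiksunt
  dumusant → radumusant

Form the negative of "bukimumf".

kepadinf and sakomf both end in -f yet inflect differently (rakepadinf, sakomffob), so the final letter is not what conditions the rule; the second-to-last letter is.
"bukimumf" has second-to-last letter 'm'. The stems whose second-to-last letter is 'm' (sakomf → sakomffob, lifofimh → lifofimhhob) double the final consonant and add -ob.
The other patterns: stems whose second-to-last letter is 'n' add the prefix ra-; stems whose second-to-last letter is 'd' or 'z' add -ul.
So bukimumf → bukimumffob.

bukimumffob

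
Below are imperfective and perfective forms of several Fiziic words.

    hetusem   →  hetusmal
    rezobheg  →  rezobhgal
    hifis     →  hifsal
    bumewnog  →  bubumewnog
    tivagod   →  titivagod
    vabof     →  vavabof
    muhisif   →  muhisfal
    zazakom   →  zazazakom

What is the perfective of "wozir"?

bumewnog and rezobheg both end in -g yet inflect differently (bubumewnog, rezobhgal), so the final letter is not what conditions the rule; the last vowel is.
"wozir" has last vowel 'i'. The stems whose last vowel is 'i' (muhisif → muhisfal, hifis → hifsal) delete the last vowel and add -al.
So wozir → wozral.

wozral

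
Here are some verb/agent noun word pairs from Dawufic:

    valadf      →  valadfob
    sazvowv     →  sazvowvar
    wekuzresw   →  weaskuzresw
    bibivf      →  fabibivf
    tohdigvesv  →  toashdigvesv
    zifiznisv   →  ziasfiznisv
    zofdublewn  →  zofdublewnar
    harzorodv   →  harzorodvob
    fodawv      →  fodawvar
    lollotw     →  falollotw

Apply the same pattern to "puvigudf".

harzorodv and tohdigvesv both end in -v yet inflect differently (harzorodvob, toashdigvesv), so the final letter is not what conditions the rule; the second-to-last letter is.
"puvigudf" has second-to-last letter 'd'. The stems whose second-to-last letter is 'd' (harzorodv → harzorodvob, valadf → valadfob) add -ob.
So puvigudf → puvigudfob.

puvigudfob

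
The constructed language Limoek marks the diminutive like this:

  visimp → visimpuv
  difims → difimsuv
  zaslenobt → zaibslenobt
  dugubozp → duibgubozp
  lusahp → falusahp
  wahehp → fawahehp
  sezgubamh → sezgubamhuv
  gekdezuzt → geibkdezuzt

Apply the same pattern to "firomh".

firomhuv

lusahp and visimp both end in -p yet inflect differently (falusahp, visimpuv), so the final letter is not what conditions the rule; the second-to-last letter is.
"firomh" has second-to-last letter 'm'. The stems whose second-to-last letter is 'm' (sezgubamh → sezgubamhuv, difims → difimsuv, visimp → visimpuv) add -uv.
The other patterns: stems whose second-to-last letter is 'h' add the prefix fa-; stems whose second-to-last letter is 'b' or 'z' insert -ib- after the first vowel.
So firomh → firomhuv.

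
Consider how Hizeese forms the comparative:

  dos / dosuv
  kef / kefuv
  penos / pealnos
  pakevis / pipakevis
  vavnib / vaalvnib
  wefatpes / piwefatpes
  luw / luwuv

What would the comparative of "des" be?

desuv

"des" has 1 vowel. The stems with 1 vowel (kef → kefuv, luw → luwuv, dos → dosuv) add -uv.
So des → desuv.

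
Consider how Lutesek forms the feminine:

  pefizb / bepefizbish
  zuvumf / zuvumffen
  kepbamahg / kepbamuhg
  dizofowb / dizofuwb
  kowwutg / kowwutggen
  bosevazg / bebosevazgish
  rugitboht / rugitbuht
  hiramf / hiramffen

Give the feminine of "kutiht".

kutuht

kowwutg and bosevazg both end in -g yet inflect differently (kowwutggen, bebosevazgish), so the final letter is not what conditions the rule; the second-to-last letter is.
"kutiht" has second-to-last letter 'h'. The stems whose second-to-last letter is 'h' (rugitboht → rugitbuht, kepbamahg → kepbamuhg) change the last vowel to 'u'.
The other patterns: stems whose second-to-last letter is 'm' or 't' double the final consonant and add -en; stems whose second-to-last letter is 'z' add be- … -ish around the stem.
So kutiht → kutuht.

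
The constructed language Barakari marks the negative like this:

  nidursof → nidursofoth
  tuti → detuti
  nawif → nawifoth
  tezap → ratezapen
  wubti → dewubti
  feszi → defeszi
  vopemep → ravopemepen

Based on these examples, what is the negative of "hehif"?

hehifoth

feszi and nawif both have last vowel 'i' yet inflect differently (defeszi, nawifoth), so the last vowel is not what conditions the rule; the final letter is.
"hehif" ends in -f. The stems ending in -f (nawif → nawifoth, nidursof → nidursofoth) add -oth.
The other patterns: stems ending in -i add the prefix de-; stems ending in -p add ra- … -en around the stem.
So hehif → hehifoth.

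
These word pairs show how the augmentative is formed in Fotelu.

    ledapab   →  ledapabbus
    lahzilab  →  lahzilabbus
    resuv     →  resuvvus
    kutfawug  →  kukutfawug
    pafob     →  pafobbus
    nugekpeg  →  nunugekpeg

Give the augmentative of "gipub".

"gipub" ends in -b. The stems ending in -b (ledapab → ledapabbus, pafob → pafobbus, lahzilab → lahzilabbus) double the final consonant and add -us.
The other pattern: stems ending in -g repeat the first consonant+vowel as a prefix.
So gipub → gipubbus.

gipubbus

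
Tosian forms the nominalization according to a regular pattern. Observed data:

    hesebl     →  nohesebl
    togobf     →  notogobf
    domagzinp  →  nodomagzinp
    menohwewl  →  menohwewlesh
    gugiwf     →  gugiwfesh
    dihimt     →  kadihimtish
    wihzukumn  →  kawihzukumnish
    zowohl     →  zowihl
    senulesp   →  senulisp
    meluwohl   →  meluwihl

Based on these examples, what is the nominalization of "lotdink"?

nolotdink

"lotdink" has second-to-last letter 'n'. The one such stem in the data (domagzinp → nodomagzinp) adds the prefix no-, so the same rule applies.
The other patterns: stems whose second-to-last letter is 'w' add -esh; stems whose second-to-last letter is 'm' add ka- … -ish around the stem; stems whose second-to-last letter is 'h' or 's' change the last vowel to 'i'.
So lotdink → nolotdink.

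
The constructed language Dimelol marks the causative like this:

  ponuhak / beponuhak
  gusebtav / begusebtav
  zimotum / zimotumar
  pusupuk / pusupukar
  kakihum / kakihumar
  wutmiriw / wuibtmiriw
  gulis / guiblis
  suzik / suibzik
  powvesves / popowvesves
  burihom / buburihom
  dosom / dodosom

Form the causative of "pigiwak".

bepigiwak

ponuhak and pusupuk both end in -k yet inflect differently (beponuhak, pusupukar), so the final letter is not what conditions the rule; the last vowel is.
"pigiwak" has last vowel 'a'. The stems whose last vowel is 'a' (ponuhak → beponuhak, gusebtav → begusebtav) add the prefix be-.
The other patterns: stems whose last vowel is 'u' add -ar; stems whose last vowel is 'i' insert -ib- after the first vowel; stems whose last vowel is 'e' or 'o' repeat the first consonant+vowel as a prefix.
So pigiwak → bepigiwak.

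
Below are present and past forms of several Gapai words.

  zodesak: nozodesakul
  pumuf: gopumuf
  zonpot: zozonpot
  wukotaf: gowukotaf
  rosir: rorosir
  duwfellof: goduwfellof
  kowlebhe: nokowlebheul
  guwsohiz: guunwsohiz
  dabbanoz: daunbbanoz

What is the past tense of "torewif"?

gotorewif

zonpot and duwfellof both have last vowel 'o' yet inflect differently (zozonpot, goduwfellof), so the last vowel is not what conditions the rule; the final letter is.
"torewif" ends in -f. The stems ending in -f (pumuf → gopumuf, wukotaf → gowukotaf, duwfellof → goduwfellof) add the prefix go-.
The other patterns: stems ending in -r or -t repeat the first consonant+vowel as a prefix; stems ending in -z insert -un- after the first vowel; stems ending in -e or -k add no- … -ul around the stem.
So torewif → gotorewif.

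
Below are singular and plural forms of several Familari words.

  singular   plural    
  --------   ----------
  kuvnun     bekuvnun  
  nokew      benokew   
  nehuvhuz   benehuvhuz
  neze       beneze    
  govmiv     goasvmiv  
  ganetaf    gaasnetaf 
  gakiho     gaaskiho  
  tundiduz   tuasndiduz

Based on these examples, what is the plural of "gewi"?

"gewi" begins with g-. The stems beginning with g- (gakiho → gaaskiho, govmiv → goasvmiv, ganetaf → gaasnetaf) insert -as- after the first vowel.
The other pattern: stems beginning with k- or n- add the prefix be-.
So gewi → geaswi.

geaswi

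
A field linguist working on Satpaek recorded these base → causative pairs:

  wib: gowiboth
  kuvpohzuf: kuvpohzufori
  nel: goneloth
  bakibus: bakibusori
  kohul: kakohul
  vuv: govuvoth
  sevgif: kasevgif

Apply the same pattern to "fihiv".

nel and kohul both end in -l yet inflect differently (goneloth, kakohul), so the final letter is not what conditions the rule; the number of vowels is.
"fihiv" has 2 vowels. The stems with 2 vowels (sevgif → kasevgif, kohul → kakohul) add the prefix ka-.
So fihiv → kafihiv.

kafihiv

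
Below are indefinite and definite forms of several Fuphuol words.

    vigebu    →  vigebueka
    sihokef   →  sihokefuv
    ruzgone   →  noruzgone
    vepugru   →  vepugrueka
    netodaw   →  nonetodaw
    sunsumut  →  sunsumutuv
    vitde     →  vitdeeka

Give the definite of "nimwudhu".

nonimwudhu

vitde and ruzgone both end in -e yet inflect differently (vitdeeka, noruzgone), so the final letter is not what conditions the rule; the first letter is.
"nimwudhu" begins with n-. The one such stem in the data (netodaw → nonetodaw) adds the prefix no-, so the same rule applies.
The other patterns: stems beginning with v- add -eka; stems beginning with s- add -uv.
So nimwudhu → nonimwudhu.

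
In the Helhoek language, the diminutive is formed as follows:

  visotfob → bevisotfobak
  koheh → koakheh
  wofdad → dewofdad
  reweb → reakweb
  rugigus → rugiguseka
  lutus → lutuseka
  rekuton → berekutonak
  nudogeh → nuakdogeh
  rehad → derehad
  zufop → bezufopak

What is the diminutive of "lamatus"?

lamatuseka

visotfob and reweb both end in -b yet inflect differently (bevisotfobak, reakweb), so the final letter is not what conditions the rule; the last vowel is.
"lamatus" has last vowel 'u'. The stems whose last vowel is 'u' (lutus → lutuseka, rugigus → rugiguseka) add -eka.
The other patterns: stems whose last vowel is 'o' add be- … -ak around the stem; stems whose last vowel is 'e' insert -ak- after the first vowel; stems whose last vowel is 'a' add the prefix de-.
So lamatus → lamatuseka.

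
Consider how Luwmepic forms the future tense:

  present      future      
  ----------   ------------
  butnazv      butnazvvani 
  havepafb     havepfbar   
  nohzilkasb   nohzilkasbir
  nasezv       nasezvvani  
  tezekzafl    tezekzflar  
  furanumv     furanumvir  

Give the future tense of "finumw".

finumwir

havepafb and nohzilkasb both end in -b yet inflect differently (havepfbar, nohzilkasbir), so the final letter is not what conditions the rule; the second-to-last letter is.
"finumw" has second-to-last letter 'm'. The one such stem in the data (furanumv → furanumvir) adds -ir, so the same rule applies.
The other patterns: stems whose second-to-last letter is 'z' double the final consonant and add -ani; stems whose second-to-last letter is 'f' delete the last vowel and add -ar.
So finumw → finumwir.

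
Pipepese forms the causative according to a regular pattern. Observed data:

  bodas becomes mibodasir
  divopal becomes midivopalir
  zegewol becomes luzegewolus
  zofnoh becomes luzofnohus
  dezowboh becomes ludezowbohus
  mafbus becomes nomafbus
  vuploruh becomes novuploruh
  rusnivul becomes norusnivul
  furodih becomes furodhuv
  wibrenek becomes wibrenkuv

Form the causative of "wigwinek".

wigwinkuv

divopal and zegewol both end in -l yet inflect differently (midivopalir, luzegewolus), so the final letter is not what conditions the rule; the last vowel is.
"wigwinek" has last vowel 'e'. The one such stem in the data (wibrenek → wibrenkuv) deletes the last vowel and adds -uv (as does furodih), so the same rule applies.
The other patterns: stems whose last vowel is 'a' add mi- … -ir around the stem; stems whose last vowel is 'o' add lu- … -us around the stem; stems whose last vowel is 'u' add the prefix no-.
So wigwinek → wigwinkuv.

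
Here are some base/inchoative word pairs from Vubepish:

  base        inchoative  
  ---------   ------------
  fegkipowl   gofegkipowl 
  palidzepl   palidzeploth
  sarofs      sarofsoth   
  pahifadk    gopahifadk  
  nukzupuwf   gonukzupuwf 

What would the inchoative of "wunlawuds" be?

gowunlawuds

"wunlawuds" has second-to-last letter 'd'. The one such stem in the data (pahifadk → gopahifadk) adds the prefix go-, so the same rule applies.
So wunlawuds → gowunlawuds.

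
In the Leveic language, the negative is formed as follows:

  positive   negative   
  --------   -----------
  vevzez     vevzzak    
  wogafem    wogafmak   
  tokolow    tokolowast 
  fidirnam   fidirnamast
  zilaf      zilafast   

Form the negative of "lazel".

lazlak

wogafem and fidirnam both end in -m yet inflect differently (wogafmak, fidirnamast), so the final letter is not what conditions the rule; the last vowel is.
"lazel" has last vowel 'e'. The stems whose last vowel is 'e' (vevzez → vevzzak, wogafem → wogafmak) delete the last vowel and add -ak.
The other pattern: stems whose last vowel is 'a' or 'o' add -ast.
So lazel → lazlak.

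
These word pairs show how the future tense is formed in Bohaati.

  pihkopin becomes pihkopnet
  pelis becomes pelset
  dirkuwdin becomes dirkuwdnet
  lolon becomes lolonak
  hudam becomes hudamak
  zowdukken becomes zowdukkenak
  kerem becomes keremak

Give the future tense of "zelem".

zelemak

pihkopin and lolon both end in -n yet inflect differently (pihkopnet, lolonak), so the final letter is not what conditions the rule; the last vowel is.
"zelem" has last vowel 'e'. The stems whose last vowel is 'e' (zowdukken → zowdukkenak, kerem → keremak) add -ak.
So zelem → zelemak.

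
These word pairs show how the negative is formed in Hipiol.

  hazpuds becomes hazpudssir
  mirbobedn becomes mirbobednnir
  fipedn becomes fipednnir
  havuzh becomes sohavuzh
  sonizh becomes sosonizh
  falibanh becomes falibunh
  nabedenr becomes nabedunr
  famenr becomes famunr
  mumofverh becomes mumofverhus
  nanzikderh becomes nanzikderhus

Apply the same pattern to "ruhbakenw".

havuzh and falibanh both end in -h yet inflect differently (sohavuzh, falibunh), so the final letter is not what conditions the rule; the second-to-last letter is.
"ruhbakenw" has second-to-last letter 'n'. The stems whose second-to-last letter is 'n' (falibanh → falibunh, nabedenr → nabedunr, famenr → famunr) change the last vowel to 'u'.
So ruhbakenw → ruhbakunw.

ruhbakunw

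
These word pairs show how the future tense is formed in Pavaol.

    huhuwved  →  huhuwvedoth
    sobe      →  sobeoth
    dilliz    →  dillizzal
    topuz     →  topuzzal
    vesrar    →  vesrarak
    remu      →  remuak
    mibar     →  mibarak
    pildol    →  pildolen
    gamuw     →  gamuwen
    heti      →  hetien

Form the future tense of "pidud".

"pidud" ends in -d. The one such stem in the data (huhuwved → huhuwvedoth) adds -oth, so the same rule applies.
The other patterns: stems ending in -z double the final consonant and add -al; stems ending in -r or -u add -ak; stems ending in -i, -l or -w add -en.
So pidud → pidudoth.

pidudoth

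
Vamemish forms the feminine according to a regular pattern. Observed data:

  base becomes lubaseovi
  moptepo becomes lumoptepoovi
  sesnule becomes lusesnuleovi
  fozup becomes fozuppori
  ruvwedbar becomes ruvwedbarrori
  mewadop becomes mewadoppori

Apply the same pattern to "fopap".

moptepo and mewadop both have last vowel 'o' yet inflect differently (lumoptepoovi, mewadoppori), so the last vowel is not what conditions the rule; whether the stem ends in a vowel or a consonant is.
"fopap" ends in a consonant. The stems ending in a consonant (fozup → fozuppori, ruvwedbar → ruvwedbarrori, mewadop → mewadoppori) double the final consonant and add -ori.
The other pattern: stems ending in a vowel add lu- … -ovi around the stem.
So fopap → fopappori.

fopappori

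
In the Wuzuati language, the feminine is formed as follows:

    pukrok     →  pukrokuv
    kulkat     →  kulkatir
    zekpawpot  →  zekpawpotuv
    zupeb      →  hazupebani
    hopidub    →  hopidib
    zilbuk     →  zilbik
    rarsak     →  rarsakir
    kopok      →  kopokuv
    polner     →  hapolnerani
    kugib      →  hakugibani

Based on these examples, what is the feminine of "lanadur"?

zupeb and hopidub both end in -b yet inflect differently (hazupebani, hopidib), so the final letter is not what conditions the rule; the last vowel is.
"lanadur" has last vowel 'u'. The stems whose last vowel is 'u' (zilbuk → zilbik, hopidub → hopidib) change the last vowel to 'i'.
So lanadur → lanadir.

lanadir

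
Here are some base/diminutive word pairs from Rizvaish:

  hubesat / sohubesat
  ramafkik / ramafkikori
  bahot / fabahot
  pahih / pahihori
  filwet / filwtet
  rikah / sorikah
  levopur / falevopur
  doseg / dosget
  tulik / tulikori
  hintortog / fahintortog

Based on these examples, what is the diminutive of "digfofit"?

hubesat and filwet both end in -t yet inflect differently (sohubesat, filwtet), so the final letter is not what conditions the rule; the last vowel is.
"digfofit" has last vowel 'i'. The stems whose last vowel is 'i' (pahih → pahihori, tulik → tulikori, ramafkik → ramafkikori) add -ori.
So digfofit → digfofitori.

digfofitori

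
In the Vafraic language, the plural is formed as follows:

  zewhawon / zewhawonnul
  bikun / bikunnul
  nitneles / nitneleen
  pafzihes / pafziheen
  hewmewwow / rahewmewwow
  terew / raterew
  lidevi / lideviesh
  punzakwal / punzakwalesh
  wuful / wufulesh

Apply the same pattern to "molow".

ramolow

zewhawon and hewmewwow both have last vowel 'o' yet inflect differently (zewhawonnul, rahewmewwow), so the last vowel is not what conditions the rule; the final letter is.
"molow" ends in -w. The stems ending in -w (hewmewwow → rahewmewwow, terew → raterew) add the prefix ra-.
So molow → ramolow.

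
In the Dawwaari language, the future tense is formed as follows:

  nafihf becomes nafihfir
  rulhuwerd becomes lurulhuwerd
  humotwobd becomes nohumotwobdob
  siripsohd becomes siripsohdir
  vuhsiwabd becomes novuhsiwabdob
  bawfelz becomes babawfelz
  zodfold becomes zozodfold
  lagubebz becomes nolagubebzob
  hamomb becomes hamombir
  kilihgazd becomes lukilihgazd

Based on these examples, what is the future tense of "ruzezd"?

siripsohd and humotwobd both end in -d yet inflect differently (siripsohdir, nohumotwobdob), so the final letter is not what conditions the rule; the second-to-last letter is.
"ruzezd" has second-to-last letter 'z'. The one such stem in the data (kilihgazd → lukilihgazd) adds the prefix lu-, so the same rule applies.
The other patterns: stems whose second-to-last letter is 'h' or 'm' add -ir; stems whose second-to-last letter is 'b' add no- … -ob around the stem; stems whose second-to-last letter is 'l' repeat the first consonant+vowel as a prefix.
So ruzezd → luruzezd.

luruzezd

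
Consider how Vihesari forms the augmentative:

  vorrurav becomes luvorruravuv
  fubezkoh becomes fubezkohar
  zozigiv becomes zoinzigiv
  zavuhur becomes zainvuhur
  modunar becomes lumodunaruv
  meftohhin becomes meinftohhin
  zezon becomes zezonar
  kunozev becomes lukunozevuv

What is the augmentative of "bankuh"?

bainnkuh

zezon and meftohhin both end in -n yet inflect differently (zezonar, meinftohhin), so the final letter is not what conditions the rule; the last vowel is.
"bankuh" has last vowel 'u'. The one such stem in the data (zavuhur → zainvuhur) inserts -in- after the first vowel (as do meftohhin, zozigiv), so the same rule applies.
The other patterns: stems whose last vowel is 'o' add -ar; stems whose last vowel is 'a' or 'e' add lu- … -uv around the stem.
So bankuh → bainnkuh.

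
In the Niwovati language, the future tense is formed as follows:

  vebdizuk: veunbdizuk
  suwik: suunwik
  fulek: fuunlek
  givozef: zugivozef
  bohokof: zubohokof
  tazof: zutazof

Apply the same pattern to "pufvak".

puunfvak

fulek and givozef both have last vowel 'e' yet inflect differently (fuunlek, zugivozef), so the last vowel is not what conditions the rule; the final letter is.
"pufvak" ends in -k. The stems ending in -k (vebdizuk → veunbdizuk, suwik → suunwik, fulek → fuunlek) insert -un- after the first vowel.
The other pattern: stems ending in -f add the prefix zu-.
So pufvak → puunfvak.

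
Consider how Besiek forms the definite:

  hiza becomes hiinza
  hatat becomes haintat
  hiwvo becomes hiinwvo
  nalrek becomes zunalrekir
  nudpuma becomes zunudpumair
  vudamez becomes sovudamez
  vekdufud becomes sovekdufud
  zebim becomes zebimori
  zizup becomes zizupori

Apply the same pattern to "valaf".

sovalaf

hiza and nudpuma both end in -a yet inflect differently (hiinza, zunudpumair), so the final letter is not what conditions the rule; the first letter is.
"valaf" begins with v-. The stems beginning with v- (vudamez → sovudamez, vekdufud → sovekdufud) add the prefix so-.
So valaf → sovalaf.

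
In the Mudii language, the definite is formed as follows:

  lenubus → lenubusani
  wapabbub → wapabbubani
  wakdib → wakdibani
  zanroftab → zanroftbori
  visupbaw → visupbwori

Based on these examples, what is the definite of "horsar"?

horsrori

"horsar" has last vowel 'a'. The stems whose last vowel is 'a' (visupbaw → visupbwori, zanroftab → zanroftbori) delete the last vowel and add -ori.
So horsar → horsrori.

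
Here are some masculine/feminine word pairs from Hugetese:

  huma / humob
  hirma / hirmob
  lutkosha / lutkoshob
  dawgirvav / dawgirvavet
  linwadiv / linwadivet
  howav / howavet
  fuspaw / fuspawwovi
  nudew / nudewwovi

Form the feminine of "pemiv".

"pemiv" ends in -v. The stems ending in -v (dawgirvav → dawgirvavet, linwadiv → linwadivet, howav → howavet) add -et.
So pemiv → pemivet.

pemivet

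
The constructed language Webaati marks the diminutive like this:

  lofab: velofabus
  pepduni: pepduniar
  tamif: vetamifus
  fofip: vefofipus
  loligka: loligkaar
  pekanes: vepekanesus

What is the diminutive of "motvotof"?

vemotvotofus

pepduni and tamif both have last vowel 'i' yet inflect differently (pepduniar, vetamifus), so the last vowel is not what conditions the rule; whether the stem ends in a vowel or a consonant is.
"motvotof" ends in a consonant. The stems ending in a consonant (tamif → vetamifus, lofab → velofabus, fofip → vefofipus) add ve- … -us around the stem.
So motvotof → vemotvotofus.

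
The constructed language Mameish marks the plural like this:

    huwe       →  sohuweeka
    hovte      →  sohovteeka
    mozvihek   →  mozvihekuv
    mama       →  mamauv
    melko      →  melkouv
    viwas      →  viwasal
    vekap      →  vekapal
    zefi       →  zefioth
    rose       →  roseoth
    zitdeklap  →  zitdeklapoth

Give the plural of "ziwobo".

"ziwobo" begins with z-. The stems beginning with z- (zefi → zefioth, zitdeklap → zitdeklapoth) add -oth.
So ziwobo → ziwobooth.

ziwobooth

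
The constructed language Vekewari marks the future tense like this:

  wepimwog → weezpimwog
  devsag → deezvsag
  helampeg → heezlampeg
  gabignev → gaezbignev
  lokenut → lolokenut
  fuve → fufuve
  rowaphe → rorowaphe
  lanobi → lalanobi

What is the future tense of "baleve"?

"baleve" ends in -e. The stems ending in -e (fuve → fufuve, rowaphe → rorowaphe) repeat the first consonant+vowel as a prefix.
The other pattern: stems ending in -g or -v insert -ez- after the first vowel.
So baleve → babaleve.

babaleve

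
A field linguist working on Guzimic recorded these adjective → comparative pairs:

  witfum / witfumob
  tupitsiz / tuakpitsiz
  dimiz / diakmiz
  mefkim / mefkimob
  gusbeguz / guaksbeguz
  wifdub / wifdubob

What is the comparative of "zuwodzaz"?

gusbeguz and wifdub both have last vowel 'u' yet inflect differently (guaksbeguz, wifdubob), so the last vowel is not what conditions the rule; the final letter is.
"zuwodzaz" ends in -z. The stems ending in -z (gusbeguz → guaksbeguz, dimiz → diakmiz, tupitsiz → tuakpitsiz) insert -ak- after the first vowel.
The other pattern: stems ending in -b or -m add -ob.
So zuwodzaz → zuakwodzaz.

zuakwodzaz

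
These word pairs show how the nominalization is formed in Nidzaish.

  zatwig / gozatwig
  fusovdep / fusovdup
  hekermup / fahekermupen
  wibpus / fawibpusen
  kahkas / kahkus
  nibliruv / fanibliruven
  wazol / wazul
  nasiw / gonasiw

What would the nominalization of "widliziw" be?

gowidliziw

"widliziw" has last vowel 'i'. The stems whose last vowel is 'i' (zatwig → gozatwig, nasiw → gonasiw) add the prefix go-.
So widliziw → gowidliziw.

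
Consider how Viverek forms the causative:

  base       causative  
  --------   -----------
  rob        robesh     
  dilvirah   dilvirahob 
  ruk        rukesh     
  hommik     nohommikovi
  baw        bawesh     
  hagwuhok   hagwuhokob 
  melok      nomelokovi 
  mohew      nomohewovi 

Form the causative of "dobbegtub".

ruk and melok both end in -k yet inflect differently (rukesh, nomelokovi), so the final letter is not what conditions the rule; the number of vowels is.
"dobbegtub" has 3 vowels. The stems with 3 vowels (dilvirah → dilvirahob, hagwuhok → hagwuhokob) add -ob.
The other patterns: stems with 1 vowel add -esh; stems with 2 vowels add no- … -ovi around the stem.
So dobbegtub → dobbegtubob.

dobbegtubob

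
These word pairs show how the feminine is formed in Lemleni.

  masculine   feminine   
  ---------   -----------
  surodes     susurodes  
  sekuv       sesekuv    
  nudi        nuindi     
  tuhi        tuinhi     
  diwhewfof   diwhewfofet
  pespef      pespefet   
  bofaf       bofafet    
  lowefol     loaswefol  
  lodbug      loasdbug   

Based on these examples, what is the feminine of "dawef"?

dawefet

surodes and pespef both have last vowel 'e' yet inflect differently (susurodes, pespefet), so the last vowel is not what conditions the rule; the final letter is.
"dawef" ends in -f. The stems ending in -f (diwhewfof → diwhewfofet, pespef → pespefet, bofaf → bofafet) add -et.
The other patterns: stems ending in -s or -v repeat the first consonant+vowel as a prefix; stems ending in -i insert -in- after the first vowel; stems ending in -g or -l insert -as- after the first vowel.
So dawef → dawefet.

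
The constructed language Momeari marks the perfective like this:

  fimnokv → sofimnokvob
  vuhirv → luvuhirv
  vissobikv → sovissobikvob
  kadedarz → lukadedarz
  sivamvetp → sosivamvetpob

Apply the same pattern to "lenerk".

lulenerk

vuhirv and fimnokv both end in -v yet inflect differently (luvuhirv, sofimnokvob), so the final letter is not what conditions the rule; the second-to-last letter is.
"lenerk" has second-to-last letter 'r'. The stems whose second-to-last letter is 'r' (vuhirv → luvuhirv, kadedarz → lukadedarz) add the prefix lu-.
The other pattern: stems whose second-to-last letter is 'k' or 't' add so- … -ob around the stem.
So lenerk → lulenerk.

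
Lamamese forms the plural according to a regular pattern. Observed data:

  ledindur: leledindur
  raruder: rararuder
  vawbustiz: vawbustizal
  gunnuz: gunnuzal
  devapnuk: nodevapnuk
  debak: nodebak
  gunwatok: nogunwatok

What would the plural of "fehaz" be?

fehazal

"fehaz" ends in -z. The stems ending in -z (vawbustiz → vawbustizal, gunnuz → gunnuzal) add -al.
So fehaz → fehazal.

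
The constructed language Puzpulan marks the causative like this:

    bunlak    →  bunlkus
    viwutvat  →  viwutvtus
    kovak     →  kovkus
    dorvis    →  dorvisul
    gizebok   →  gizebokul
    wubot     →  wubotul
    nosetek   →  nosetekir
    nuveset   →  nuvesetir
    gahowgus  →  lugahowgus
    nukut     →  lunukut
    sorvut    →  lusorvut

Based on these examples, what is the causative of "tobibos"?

bunlak and gizebok both end in -k yet inflect differently (bunlkus, gizebokul), so the final letter is not what conditions the rule; the last vowel is.
"tobibos" has last vowel 'o'. The stems whose last vowel is 'o' (gizebok → gizebokul, wubot → wubotul) add -ul.
The other patterns: stems whose last vowel is 'a' delete the last vowel and add -us; stems whose last vowel is 'e' add -ir; stems whose last vowel is 'u' add the prefix lu-.
So tobibos → tobibosul.

tobibosul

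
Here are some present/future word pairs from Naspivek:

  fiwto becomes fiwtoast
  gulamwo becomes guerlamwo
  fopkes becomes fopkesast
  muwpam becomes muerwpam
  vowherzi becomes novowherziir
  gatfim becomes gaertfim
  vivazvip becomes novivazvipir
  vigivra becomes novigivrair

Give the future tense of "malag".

fiwto and gulamwo both end in -o yet inflect differently (fiwtoast, guerlamwo), so the final letter is not what conditions the rule; the first letter is.
"malag" begins with m-. The one such stem in the data (muwpam → muerwpam) inserts -er- after the first vowel (as do gatfim, gulamwo), so the same rule applies.
The other patterns: stems beginning with f- add -ast; stems beginning with v- add no- … -ir around the stem.
So malag → maerlag.

maerlag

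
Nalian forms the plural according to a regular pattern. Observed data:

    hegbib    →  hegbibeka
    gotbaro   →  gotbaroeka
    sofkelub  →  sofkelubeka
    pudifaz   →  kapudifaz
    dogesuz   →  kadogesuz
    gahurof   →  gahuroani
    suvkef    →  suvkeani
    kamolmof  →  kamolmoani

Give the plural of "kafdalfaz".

"kafdalfaz" ends in -z. The stems ending in -z (pudifaz → kapudifaz, dogesuz → kadogesuz) add the prefix ka-.
So kafdalfaz → kakafdalfaz.

kakafdalfaz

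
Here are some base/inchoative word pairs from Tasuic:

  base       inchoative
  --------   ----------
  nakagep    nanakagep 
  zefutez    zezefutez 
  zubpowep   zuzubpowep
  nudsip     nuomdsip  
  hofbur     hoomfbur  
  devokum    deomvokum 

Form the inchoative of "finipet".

"finipet" has last vowel 'e'. The stems whose last vowel is 'e' (nakagep → nanakagep, zefutez → zezefutez, zubpowep → zuzubpowep) repeat the first consonant+vowel as a prefix.
The other pattern: stems whose last vowel is 'i' or 'u' insert -om- after the first vowel.
So finipet → fifinipet.

fifinipet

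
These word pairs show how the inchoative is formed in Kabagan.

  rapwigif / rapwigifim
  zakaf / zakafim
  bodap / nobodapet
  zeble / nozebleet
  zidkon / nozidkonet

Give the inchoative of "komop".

zakaf and bodap both have last vowel 'a' yet inflect differently (zakafim, nobodapet), so the last vowel is not what conditions the rule; the final letter is.
"komop" ends in -p. The one such stem in the data (bodap → nobodapet) adds no- … -et around the stem, so the same rule applies.
So komop → nokomopet.

nokomopet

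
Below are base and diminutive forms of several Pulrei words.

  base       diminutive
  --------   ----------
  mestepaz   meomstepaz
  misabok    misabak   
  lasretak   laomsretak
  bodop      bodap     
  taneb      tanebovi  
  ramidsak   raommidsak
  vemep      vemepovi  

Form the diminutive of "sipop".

ramidsak and misabok both end in -k yet inflect differently (raommidsak, misabak), so the final letter is not what conditions the rule; the last vowel is.
"sipop" has last vowel 'o'. The stems whose last vowel is 'o' (misabok → misabak, bodop → bodap) change the last vowel to 'a'.
So sipop → sipap.

sipap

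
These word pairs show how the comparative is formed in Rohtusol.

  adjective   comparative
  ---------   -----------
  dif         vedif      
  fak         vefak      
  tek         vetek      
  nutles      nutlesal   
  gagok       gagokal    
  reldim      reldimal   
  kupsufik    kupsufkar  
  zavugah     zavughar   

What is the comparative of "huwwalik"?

"huwwalik" has 3 vowels. The stems with 3 vowels (kupsufik → kupsufkar, zavugah → zavughar) delete the last vowel and add -ar.
The other patterns: stems with 1 vowel add the prefix ve-; stems with 2 vowels add -al.
So huwwalik → huwwalkar.

huwwalkar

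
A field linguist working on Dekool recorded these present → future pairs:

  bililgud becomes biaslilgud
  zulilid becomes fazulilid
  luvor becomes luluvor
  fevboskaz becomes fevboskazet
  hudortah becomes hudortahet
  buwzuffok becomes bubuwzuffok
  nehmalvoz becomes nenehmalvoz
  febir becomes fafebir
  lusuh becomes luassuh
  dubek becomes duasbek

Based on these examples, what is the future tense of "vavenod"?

"vavenod" has last vowel 'o'. The stems whose last vowel is 'o' (nehmalvoz → nenehmalvoz, buwzuffok → bubuwzuffok, luvor → luluvor) repeat the first consonant+vowel as a prefix.
So vavenod → vavavenod.

vavavenod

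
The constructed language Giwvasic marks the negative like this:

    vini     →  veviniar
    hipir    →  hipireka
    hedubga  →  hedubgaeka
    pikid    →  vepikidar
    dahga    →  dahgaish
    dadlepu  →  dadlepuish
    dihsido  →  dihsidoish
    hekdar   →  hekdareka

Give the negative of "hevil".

hedubga and dahga both end in -a yet inflect differently (hedubgaeka, dahgaish), so the final letter is not what conditions the rule; the first letter is.
"hevil" begins with h-. The stems beginning with h- (hekdar → hekdareka, hipir → hipireka, hedubga → hedubgaeka) add -eka.
So hevil → hevileka.

hevileka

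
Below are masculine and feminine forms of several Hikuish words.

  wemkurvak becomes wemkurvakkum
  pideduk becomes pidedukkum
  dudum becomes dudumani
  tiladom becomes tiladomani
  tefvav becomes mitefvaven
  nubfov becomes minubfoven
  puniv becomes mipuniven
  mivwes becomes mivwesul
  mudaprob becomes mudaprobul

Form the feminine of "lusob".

lusobul

"lusob" ends in -b. The one such stem in the data (mudaprob → mudaprobul) adds -ul, so the same rule applies.
So lusob → lusobul.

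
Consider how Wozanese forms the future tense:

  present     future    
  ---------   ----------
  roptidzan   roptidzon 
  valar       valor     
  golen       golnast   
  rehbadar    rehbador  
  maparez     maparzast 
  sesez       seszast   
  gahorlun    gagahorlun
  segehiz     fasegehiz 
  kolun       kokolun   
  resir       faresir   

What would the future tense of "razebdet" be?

razebdtast

golen and kolun both end in -n yet inflect differently (golnast, kokolun), so the final letter is not what conditions the rule; the last vowel is.
"razebdet" has last vowel 'e'. The stems whose last vowel is 'e' (sesez → seszast, golen → golnast, maparez → maparzast) delete the last vowel and add -ast.
The other patterns: stems whose last vowel is 'u' repeat the first consonant+vowel as a prefix; stems whose last vowel is 'a' change the last vowel to 'o'; stems whose last vowel is 'i' add the prefix fa-.
So razebdet → razebdtast.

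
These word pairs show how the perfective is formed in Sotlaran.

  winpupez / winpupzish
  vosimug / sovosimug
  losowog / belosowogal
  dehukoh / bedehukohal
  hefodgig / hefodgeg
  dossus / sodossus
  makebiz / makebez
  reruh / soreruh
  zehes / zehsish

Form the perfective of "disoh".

bedisohal

zehes and dossus both end in -s yet inflect differently (zehsish, sodossus), so the final letter is not what conditions the rule; the last vowel is.
"disoh" has last vowel 'o'. The stems whose last vowel is 'o' (losowog → belosowogal, dehukoh → bedehukohal) add be- … -al around the stem.
The other patterns: stems whose last vowel is 'e' delete the last vowel and add -ish; stems whose last vowel is 'u' add the prefix so-; stems whose last vowel is 'i' change the last vowel to 'e'.
So disoh → bedisohal.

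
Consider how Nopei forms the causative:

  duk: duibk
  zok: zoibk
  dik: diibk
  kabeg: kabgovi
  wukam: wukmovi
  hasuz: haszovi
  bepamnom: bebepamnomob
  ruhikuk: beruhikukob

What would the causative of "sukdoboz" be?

wukam and bepamnom both end in -m yet inflect differently (wukmovi, bebepamnomob), so the final letter is not what conditions the rule; the number of vowels is.
"sukdoboz" has 3 vowels. The stems with 3 vowels (bepamnom → bebepamnomob, ruhikuk → beruhikukob) add be- … -ob around the stem.
The other patterns: stems with 1 vowel insert -ib- after the first vowel; stems with 2 vowels delete the last vowel and add -ovi.
So sukdoboz → besukdobozob.

besukdobozob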